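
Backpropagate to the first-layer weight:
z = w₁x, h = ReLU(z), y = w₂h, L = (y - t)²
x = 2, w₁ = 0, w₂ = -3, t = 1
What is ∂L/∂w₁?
∂L/∂w₁ = 0

Forward pass:
z = w₁x = 0×2 = 0
h = ReLU(0) = 0
y = w₂h = -3×0 = 0

Backward pass:
∂L/∂y = 2(y - t) = 2(0 - 1) = -2
∂y/∂h = w₂ = -3
∂h/∂z = 0 (ReLU derivative)
∂z/∂w₁ = x = 2

∂L/∂w₁ = -2 × -3 × 0 × 2 = 0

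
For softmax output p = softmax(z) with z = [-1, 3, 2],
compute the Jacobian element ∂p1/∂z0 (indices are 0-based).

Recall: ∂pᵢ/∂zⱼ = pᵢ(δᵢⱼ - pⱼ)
∂p1/∂z0 = -0.009532

p = softmax(z) = [0.01321, 0.7214, 0.2654]
p1 = 0.7214, p0 = 0.01321

∂p1/∂z0 = -p1 × p0 = -0.7214 × 0.01321 = -0.009532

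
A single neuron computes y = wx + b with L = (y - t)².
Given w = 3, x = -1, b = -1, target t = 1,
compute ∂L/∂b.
∂L/∂b = -10

y = wx + b = (3)(-1) + -1 = -4
∂L/∂y = 2(y - t) = 2(-4 - 1) = -10
∂y/∂b = 1
∂L/∂b = ∂L/∂y · ∂y/∂b = -10 × 1 = -10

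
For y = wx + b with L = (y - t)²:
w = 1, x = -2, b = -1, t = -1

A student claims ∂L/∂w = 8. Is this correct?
Correct

y = (1)(-2) + -1 = -3
∂L/∂y = 2(y - t) = 2(-3 - -1) = -4
∂y/∂w = x = -2
∂L/∂w = -4 × -2 = 8

Claimed value: 8
Correct: The correct gradient is 8.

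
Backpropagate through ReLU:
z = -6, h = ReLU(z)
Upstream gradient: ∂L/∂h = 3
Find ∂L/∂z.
∂L/∂z = 0

h = ReLU(-6) = 0
Since z < 0: ∂h/∂z = 0
∂L/∂z = ∂L/∂h · ∂h/∂z = 3 × 0 = 0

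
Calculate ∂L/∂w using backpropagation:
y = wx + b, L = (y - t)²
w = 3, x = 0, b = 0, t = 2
∂L/∂w = 0

y = wx + b = (3)(0) + 0 = 0
∂L/∂y = 2(y - t) = 2(0 - 2) = -4
∂y/∂w = x = 0
∂L/∂w = ∂L/∂y · ∂y/∂w = -4 × 0 = 0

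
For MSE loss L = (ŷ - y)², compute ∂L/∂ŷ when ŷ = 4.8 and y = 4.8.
∂L/∂ŷ = 0.0

∂L/∂ŷ = 2(ŷ - y) = 2(4.8 - 4.8) = 2(0.0) = 0.0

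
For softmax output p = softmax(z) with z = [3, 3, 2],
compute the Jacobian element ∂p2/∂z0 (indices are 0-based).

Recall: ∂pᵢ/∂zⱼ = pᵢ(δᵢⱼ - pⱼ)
∂p2/∂z0 = -0.06561

p = softmax(z) = [0.4223, 0.4223, 0.1554]
p2 = 0.1554, p0 = 0.4223

∂p2/∂z0 = -p2 × p0 = -0.1554 × 0.4223 = -0.06561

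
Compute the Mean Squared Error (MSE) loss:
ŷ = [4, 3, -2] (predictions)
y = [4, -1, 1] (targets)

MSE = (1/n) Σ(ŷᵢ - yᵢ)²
MSE = 8.333

MSE = (1/3)((4-4)² + (3--1)² + (-2-1)²) = (1/3)(0 + 16 + 9) = 8.333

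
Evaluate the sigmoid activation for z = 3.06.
0.9552

sigmoid(3.06) = 1/(1 + e^(-3.06)) = 1/(1 + 0.04689) = 0.9552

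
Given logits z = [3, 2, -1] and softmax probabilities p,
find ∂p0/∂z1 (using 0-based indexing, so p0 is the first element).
∂p0/∂z1 = -0.1915

p = softmax(z) = [0.7214, 0.2654, 0.01321]
p0 = 0.7214, p1 = 0.2654

∂p0/∂z1 = -p0 × p1 = -0.7214 × 0.2654 = -0.1915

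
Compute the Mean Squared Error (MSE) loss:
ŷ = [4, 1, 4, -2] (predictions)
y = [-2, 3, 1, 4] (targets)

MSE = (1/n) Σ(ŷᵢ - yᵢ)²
MSE = 21.25

MSE = (1/4)((4--2)² + (1-3)² + (4-1)² + (-2-4)²) = (1/4)(36 + 4 + 9 + 36) = 21.25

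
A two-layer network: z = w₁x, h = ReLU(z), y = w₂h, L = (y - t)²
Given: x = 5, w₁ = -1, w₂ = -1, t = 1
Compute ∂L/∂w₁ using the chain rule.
∂L/∂w₁ = 0

Forward pass:
z = w₁x = -1×5 = -5
h = ReLU(-5) = 0
y = w₂h = -1×0 = 0

Backward pass:
∂L/∂y = 2(y - t) = 2(0 - 1) = -2
∂y/∂h = w₂ = -1
∂h/∂z = 0 (ReLU derivative)
∂z/∂w₁ = x = 5

∂L/∂w₁ = -2 × -1 × 0 × 5 = 0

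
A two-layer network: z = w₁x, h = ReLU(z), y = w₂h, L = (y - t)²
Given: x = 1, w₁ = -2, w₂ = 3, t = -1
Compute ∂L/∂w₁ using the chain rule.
∂L/∂w₁ = 0

Forward pass:
z = w₁x = -2×1 = -2
h = ReLU(-2) = 0
y = w₂h = 3×0 = 0

Backward pass:
∂L/∂y = 2(y - t) = 2(0 - -1) = 2
∂y/∂h = w₂ = 3
∂h/∂z = 0 (ReLU derivative)
∂z/∂w₁ = x = 1

∂L/∂w₁ = 2 × 3 × 0 × 1 = 0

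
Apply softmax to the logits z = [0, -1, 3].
p = [0.0466, 0.0171, 0.9362]

exp(z) = [1, 0.3679, 20.09]
Sum = 21.45
p = [0.0466, 0.0171, 0.9362]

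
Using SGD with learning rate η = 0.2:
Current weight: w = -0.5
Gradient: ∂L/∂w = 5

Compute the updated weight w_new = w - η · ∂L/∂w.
w_new = -1.5

w_new = w - η·∂L/∂w = -0.5 - 0.2×(5) = -0.5 - (1) = -1.5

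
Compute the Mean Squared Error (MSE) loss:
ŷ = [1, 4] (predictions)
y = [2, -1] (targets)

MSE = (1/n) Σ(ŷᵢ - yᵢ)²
MSE = 13

MSE = (1/2)((1-2)² + (4--1)²) = (1/2)(1 + 25) = 13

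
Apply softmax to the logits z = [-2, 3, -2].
p = [0.0066, 0.9867, 0.0066]

exp(z) = [0.1353, 20.09, 0.1353]
Sum = 20.36
p = [0.0066, 0.9867, 0.0066]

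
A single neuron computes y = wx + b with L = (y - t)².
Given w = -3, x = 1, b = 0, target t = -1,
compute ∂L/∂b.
∂L/∂b = -4

y = wx + b = (-3)(1) + 0 = -3
∂L/∂y = 2(y - t) = 2(-3 - -1) = -4
∂y/∂b = 1
∂L/∂b = ∂L/∂y · ∂y/∂b = -4 × 1 = -4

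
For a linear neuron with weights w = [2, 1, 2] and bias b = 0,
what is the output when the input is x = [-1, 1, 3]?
y = 5

y = (2)(-1) + (1)(1) + (2)(3) + 0 = 5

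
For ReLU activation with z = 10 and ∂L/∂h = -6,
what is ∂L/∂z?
∂L/∂z = -6

h = ReLU(10) = 10
Since z > 0: ∂h/∂z = 1
∂L/∂z = ∂L/∂h · ∂h/∂z = -6 × 1 = -6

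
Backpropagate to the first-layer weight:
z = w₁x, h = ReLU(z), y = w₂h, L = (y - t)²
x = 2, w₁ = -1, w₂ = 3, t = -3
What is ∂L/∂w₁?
∂L/∂w₁ = 0

Forward pass:
z = w₁x = -1×2 = -2
h = ReLU(-2) = 0
y = w₂h = 3×0 = 0

Backward pass:
∂L/∂y = 2(y - t) = 2(0 - -3) = 6
∂y/∂h = w₂ = 3
∂h/∂z = 0 (ReLU derivative)
∂z/∂w₁ = x = 2

∂L/∂w₁ = 6 × 3 × 0 × 2 = 0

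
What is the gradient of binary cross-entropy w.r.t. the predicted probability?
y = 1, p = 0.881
∂L/∂p = -1.135

∂L/∂p = -y/p + (1-y)/(1-p) = -1/0.881 + 0 = -1.135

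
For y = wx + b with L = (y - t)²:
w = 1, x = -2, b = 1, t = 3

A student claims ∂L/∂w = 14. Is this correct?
Incorrect

y = (1)(-2) + 1 = -1
∂L/∂y = 2(y - t) = 2(-1 - 3) = -8
∂y/∂w = x = -2
∂L/∂w = -8 × -2 = 16

Claimed value: 14
Incorrect: The correct gradient is 16.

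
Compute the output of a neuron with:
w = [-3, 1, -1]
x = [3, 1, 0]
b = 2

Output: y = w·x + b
y = -6

y = (-3)(3) + (1)(1) + (-1)(0) + 2 = -6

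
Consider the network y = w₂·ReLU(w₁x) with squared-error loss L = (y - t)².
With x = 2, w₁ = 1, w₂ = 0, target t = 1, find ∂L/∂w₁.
∂L/∂w₁ = 0

Forward pass:
z = w₁x = 1×2 = 2
h = ReLU(2) = 2
y = w₂h = 0×2 = 0

Backward pass:
∂L/∂y = 2(y - t) = 2(0 - 1) = -2
∂y/∂h = w₂ = 0
∂h/∂z = 1 (ReLU derivative)
∂z/∂w₁ = x = 2

∂L/∂w₁ = -2 × 0 × 1 × 2 = 0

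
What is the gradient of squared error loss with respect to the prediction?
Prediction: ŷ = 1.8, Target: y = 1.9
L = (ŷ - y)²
∂L/∂ŷ = -0.2

∂L/∂ŷ = 2(ŷ - y) = 2(1.8 - 1.9) = 2(-0.1) = -0.2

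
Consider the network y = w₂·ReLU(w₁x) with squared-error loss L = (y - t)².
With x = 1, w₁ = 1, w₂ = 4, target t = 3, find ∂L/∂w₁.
∂L/∂w₁ = 8

Forward pass:
z = w₁x = 1×1 = 1
h = ReLU(1) = 1
y = w₂h = 4×1 = 4

Backward pass:
∂L/∂y = 2(y - t) = 2(4 - 3) = 2
∂y/∂h = w₂ = 4
∂h/∂z = 1 (ReLU derivative)
∂z/∂w₁ = x = 1

∂L/∂w₁ = 2 × 4 × 1 × 1 = 8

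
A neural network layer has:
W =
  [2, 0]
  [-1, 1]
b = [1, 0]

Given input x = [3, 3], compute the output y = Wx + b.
y = [7, 0]

Wx = [2×3 + 0×3, -1×3 + 1×3]
   = [6, 0]
y = Wx + b = [6 + 1, 0 + 0] = [7, 0]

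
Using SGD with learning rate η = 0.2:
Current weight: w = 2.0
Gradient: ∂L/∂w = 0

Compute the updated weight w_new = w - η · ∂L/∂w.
w_new = 2

w_new = w - η·∂L/∂w = 2.0 - 0.2×(0) = 2.0 - (0) = 2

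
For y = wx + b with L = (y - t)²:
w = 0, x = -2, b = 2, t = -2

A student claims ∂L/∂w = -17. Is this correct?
Incorrect

y = (0)(-2) + 2 = 2
∂L/∂y = 2(y - t) = 2(2 - -2) = 8
∂y/∂w = x = -2
∂L/∂w = 8 × -2 = -16

Claimed value: -17
Incorrect: The correct gradient is -16.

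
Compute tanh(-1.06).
-0.7857

tanh(-1.06) = (e^(-1.06) - e^(1.06))/(e^(-1.06) + e^(1.06)) = -0.7857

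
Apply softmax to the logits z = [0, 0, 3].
p = [0.0453, 0.0453, 0.9094]

exp(z) = [1, 1, 20.09]
Sum = 22.09
p = [0.0453, 0.0453, 0.9094]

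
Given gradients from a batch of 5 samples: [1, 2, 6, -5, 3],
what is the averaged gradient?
Average gradient = 1.4

Average = (1/5)(1 + 2 + 6 + -5 + 3) = 7/5 = 1.4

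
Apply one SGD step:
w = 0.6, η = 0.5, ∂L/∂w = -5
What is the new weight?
w_new = 3.1

w_new = w - η·∂L/∂w = 0.6 - 0.5×(-5) = 0.6 - (-2.5) = 3.1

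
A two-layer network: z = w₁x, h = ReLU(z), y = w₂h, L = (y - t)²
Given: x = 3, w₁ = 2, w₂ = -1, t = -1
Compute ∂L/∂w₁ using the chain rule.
∂L/∂w₁ = 30

Forward pass:
z = w₁x = 2×3 = 6
h = ReLU(6) = 6
y = w₂h = -1×6 = -6

Backward pass:
∂L/∂y = 2(y - t) = 2(-6 - -1) = -10
∂y/∂h = w₂ = -1
∂h/∂z = 1 (ReLU derivative)
∂z/∂w₁ = x = 3

∂L/∂w₁ = -10 × -1 × 1 × 3 = 30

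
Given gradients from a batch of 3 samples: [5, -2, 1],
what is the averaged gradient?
Average gradient = 1.333

Average = (1/3)(5 + -2 + 1) = 4/3 = 1.333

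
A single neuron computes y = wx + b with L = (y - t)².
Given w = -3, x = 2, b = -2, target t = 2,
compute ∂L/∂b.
∂L/∂b = -20

y = wx + b = (-3)(2) + -2 = -8
∂L/∂y = 2(y - t) = 2(-8 - 2) = -20
∂y/∂b = 1
∂L/∂b = ∂L/∂y · ∂y/∂b = -20 × 1 = -20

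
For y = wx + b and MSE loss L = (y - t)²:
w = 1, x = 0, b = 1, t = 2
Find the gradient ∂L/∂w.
∂L/∂w = 0

y = wx + b = (1)(0) + 1 = 1
∂L/∂y = 2(y - t) = 2(1 - 2) = -2
∂y/∂w = x = 0
∂L/∂w = ∂L/∂y · ∂y/∂w = -2 × 0 = 0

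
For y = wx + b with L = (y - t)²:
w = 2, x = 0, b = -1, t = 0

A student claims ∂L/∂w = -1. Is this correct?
Incorrect

y = (2)(0) + -1 = -1
∂L/∂y = 2(y - t) = 2(-1 - 0) = -2
∂y/∂w = x = 0
∂L/∂w = -2 × 0 = 0

Claimed value: -1
Incorrect: The correct gradient is 0.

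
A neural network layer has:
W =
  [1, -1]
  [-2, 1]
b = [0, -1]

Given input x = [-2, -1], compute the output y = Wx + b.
y = [-1, 2]

Wx = [1×-2 + -1×-1, -2×-2 + 1×-1]
   = [-1, 3]
y = Wx + b = [-1 + 0, 3 + -1] = [-1, 2]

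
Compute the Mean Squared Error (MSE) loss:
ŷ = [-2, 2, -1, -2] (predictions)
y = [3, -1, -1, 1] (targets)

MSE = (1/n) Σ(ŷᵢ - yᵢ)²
MSE = 10.75

MSE = (1/4)((-2-3)² + (2--1)² + (-1--1)² + (-2-1)²) = (1/4)(25 + 9 + 0 + 9) = 10.75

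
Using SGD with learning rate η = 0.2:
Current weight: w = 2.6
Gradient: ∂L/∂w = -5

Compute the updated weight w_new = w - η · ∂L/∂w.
w_new = 3.6

w_new = w - η·∂L/∂w = 2.6 - 0.2×(-5) = 2.6 - (-1) = 3.6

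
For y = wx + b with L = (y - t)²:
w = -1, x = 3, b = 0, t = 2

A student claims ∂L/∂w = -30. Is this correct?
Correct

y = (-1)(3) + 0 = -3
∂L/∂y = 2(y - t) = 2(-3 - 2) = -10
∂y/∂w = x = 3
∂L/∂w = -10 × 3 = -30

Claimed value: -30
Correct: The correct gradient is -30.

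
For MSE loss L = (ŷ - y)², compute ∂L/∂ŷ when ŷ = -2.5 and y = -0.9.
∂L/∂ŷ = -3.2

∂L/∂ŷ = 2(ŷ - y) = 2(-2.5 - -0.9) = 2(-1.6) = -3.2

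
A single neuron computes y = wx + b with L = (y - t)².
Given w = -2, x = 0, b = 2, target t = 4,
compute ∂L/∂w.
∂L/∂w = 0

y = wx + b = (-2)(0) + 2 = 2
∂L/∂y = 2(y - t) = 2(2 - 4) = -4
∂y/∂w = x = 0
∂L/∂w = ∂L/∂y · ∂y/∂w = -4 × 0 = 0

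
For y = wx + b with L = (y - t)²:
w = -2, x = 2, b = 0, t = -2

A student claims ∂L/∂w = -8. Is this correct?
Correct

y = (-2)(2) + 0 = -4
∂L/∂y = 2(y - t) = 2(-4 - -2) = -4
∂y/∂w = x = 2
∂L/∂w = -4 × 2 = -8

Claimed value: -8
Correct: The correct gradient is -8.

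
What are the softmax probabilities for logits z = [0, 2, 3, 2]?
p = [0.0279, 0.206, 0.5601, 0.206]

exp(z) = [1, 7.389, 20.09, 7.389]
Sum = 35.86
p = [0.0279, 0.206, 0.5601, 0.206]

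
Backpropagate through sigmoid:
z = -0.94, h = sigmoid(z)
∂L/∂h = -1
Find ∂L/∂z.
∂L/∂z = -0.202

σ(-0.94) = 0.2809
σ'(-0.94) = σ(-0.94)(1 - σ(-0.94)) = 0.2809 × 0.7191 = 0.202
∂L/∂z = ∂L/∂h · σ'(z) = -1 × 0.202 = -0.202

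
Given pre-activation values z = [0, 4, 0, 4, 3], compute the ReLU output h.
h = [0, 4, 0, 4, 3]

ReLU applied element-wise: max(0,0)=0, max(0,4)=4, max(0,0)=0, max(0,4)=4, max(0,3)=3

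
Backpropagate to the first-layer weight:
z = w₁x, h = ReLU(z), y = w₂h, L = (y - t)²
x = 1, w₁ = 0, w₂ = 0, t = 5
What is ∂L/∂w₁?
∂L/∂w₁ = 0

Forward pass:
z = w₁x = 0×1 = 0
h = ReLU(0) = 0
y = w₂h = 0×0 = 0

Backward pass:
∂L/∂y = 2(y - t) = 2(0 - 5) = -10
∂y/∂h = w₂ = 0
∂h/∂z = 0 (ReLU derivative)
∂z/∂w₁ = x = 1

∂L/∂w₁ = -10 × 0 × 0 × 1 = 0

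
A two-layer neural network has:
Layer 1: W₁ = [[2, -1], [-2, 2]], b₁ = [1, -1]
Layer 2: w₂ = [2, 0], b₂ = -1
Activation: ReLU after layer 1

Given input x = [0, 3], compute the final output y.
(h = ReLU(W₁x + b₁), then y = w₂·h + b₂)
y = -1

Layer 1 pre-activation: z₁ = [-2, 5]
After ReLU: h = [0, 5]
Layer 2 output: y = 2×0 + 0×5 + -1 = -1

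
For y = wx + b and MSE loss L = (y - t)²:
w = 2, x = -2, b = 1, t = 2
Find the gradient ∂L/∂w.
∂L/∂w = 20

y = wx + b = (2)(-2) + 1 = -3
∂L/∂y = 2(y - t) = 2(-3 - 2) = -10
∂y/∂w = x = -2
∂L/∂w = ∂L/∂y · ∂y/∂w = -10 × -2 = 20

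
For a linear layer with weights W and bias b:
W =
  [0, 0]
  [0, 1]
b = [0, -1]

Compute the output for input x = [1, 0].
y = [0, -1]

Wx = [0×1 + 0×0, 0×1 + 1×0]
   = [0, 0]
y = Wx + b = [0 + 0, 0 + -1] = [0, -1]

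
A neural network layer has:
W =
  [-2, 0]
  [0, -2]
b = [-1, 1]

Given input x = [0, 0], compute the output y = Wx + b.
y = [-1, 1]

Wx = [-2×0 + 0×0, 0×0 + -2×0]
   = [0, 0]
y = Wx + b = [0 + -1, 0 + 1] = [-1, 1]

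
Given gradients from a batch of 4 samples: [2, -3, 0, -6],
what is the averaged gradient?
Average gradient = -1.75

Average = (1/4)(2 + -3 + 0 + -6) = -7/4 = -1.75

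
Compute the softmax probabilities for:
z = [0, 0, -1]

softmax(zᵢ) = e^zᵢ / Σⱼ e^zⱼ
p = [0.4223, 0.4223, 0.1554]

exp(z) = [1, 1, 0.3679]
Sum = 2.368
p = [0.4223, 0.4223, 0.1554]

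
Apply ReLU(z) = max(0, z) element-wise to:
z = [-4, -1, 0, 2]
h = [0, 0, 0, 2]

ReLU applied element-wise: max(0,-4)=0, max(0,-1)=0, max(0,0)=0, max(0,2)=2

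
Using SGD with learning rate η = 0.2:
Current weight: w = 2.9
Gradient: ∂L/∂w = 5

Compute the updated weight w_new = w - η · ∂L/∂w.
w_new = 1.9

w_new = w - η·∂L/∂w = 2.9 - 0.2×(5) = 2.9 - (1) = 1.9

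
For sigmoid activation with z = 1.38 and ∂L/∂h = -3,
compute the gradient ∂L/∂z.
∂L/∂z = -0.4818

σ(1.38) = 0.799
σ'(1.38) = σ(1.38)(1 - σ(1.38)) = 0.799 × 0.201 = 0.1606
∂L/∂z = ∂L/∂h · σ'(z) = -3 × 0.1606 = -0.4818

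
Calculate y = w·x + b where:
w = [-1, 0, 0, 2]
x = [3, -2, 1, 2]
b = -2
y = -1

y = (-1)(3) + (0)(-2) + (0)(1) + (2)(2) + -2 = -1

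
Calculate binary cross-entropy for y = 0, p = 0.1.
L = 0.1054

L = -0·log(0.1) - 1·log(0.9) = -log(0.9) = 0.1054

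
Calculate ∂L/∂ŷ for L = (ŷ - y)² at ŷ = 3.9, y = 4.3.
∂L/∂ŷ = -0.8

∂L/∂ŷ = 2(ŷ - y) = 2(3.9 - 4.3) = 2(-0.4) = -0.8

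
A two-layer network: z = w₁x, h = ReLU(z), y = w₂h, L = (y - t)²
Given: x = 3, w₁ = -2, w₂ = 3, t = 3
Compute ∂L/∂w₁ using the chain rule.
∂L/∂w₁ = 0

Forward pass:
z = w₁x = -2×3 = -6
h = ReLU(-6) = 0
y = w₂h = 3×0 = 0

Backward pass:
∂L/∂y = 2(y - t) = 2(0 - 3) = -6
∂y/∂h = w₂ = 3
∂h/∂z = 0 (ReLU derivative)
∂z/∂w₁ = x = 3

∂L/∂w₁ = -6 × 3 × 0 × 3 = 0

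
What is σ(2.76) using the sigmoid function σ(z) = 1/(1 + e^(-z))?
0.9405

sigmoid(2.76) = 1/(1 + e^(-2.76)) = 1/(1 + 0.06329) = 0.9405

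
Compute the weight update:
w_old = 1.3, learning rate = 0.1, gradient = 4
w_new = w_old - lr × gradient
w_new = 0.9

w_new = w - η·∂L/∂w = 1.3 - 0.1×(4) = 1.3 - (0.4) = 0.9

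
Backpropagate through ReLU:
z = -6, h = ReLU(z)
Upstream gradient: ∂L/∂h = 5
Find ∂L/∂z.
∂L/∂z = 0

h = ReLU(-6) = 0
Since z < 0: ∂h/∂z = 0
∂L/∂z = ∂L/∂h · ∂h/∂z = 5 × 0 = 0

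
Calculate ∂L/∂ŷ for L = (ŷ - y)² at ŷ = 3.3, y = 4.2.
∂L/∂ŷ = -1.8

∂L/∂ŷ = 2(ŷ - y) = 2(3.3 - 4.2) = 2(-0.9) = -1.8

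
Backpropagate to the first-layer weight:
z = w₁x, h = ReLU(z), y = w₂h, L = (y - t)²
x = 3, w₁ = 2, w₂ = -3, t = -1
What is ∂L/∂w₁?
∂L/∂w₁ = 306

Forward pass:
z = w₁x = 2×3 = 6
h = ReLU(6) = 6
y = w₂h = -3×6 = -18

Backward pass:
∂L/∂y = 2(y - t) = 2(-18 - -1) = -34
∂y/∂h = w₂ = -3
∂h/∂z = 1 (ReLU derivative)
∂z/∂w₁ = x = 3

∂L/∂w₁ = -34 × -3 × 1 × 3 = 306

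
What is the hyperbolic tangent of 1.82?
0.9488

tanh(1.82) = (e^(1.82) - e^(-1.82))/(e^(1.82) + e^(-1.82)) = 0.9488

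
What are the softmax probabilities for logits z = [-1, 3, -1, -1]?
p = [0.0174, 0.9479, 0.0174, 0.0174]

exp(z) = [0.3679, 20.09, 0.3679, 0.3679]
Sum = 21.19
p = [0.0174, 0.9479, 0.0174, 0.0174]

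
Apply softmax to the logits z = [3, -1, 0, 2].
p = [0.6964, 0.0128, 0.0347, 0.2562]

exp(z) = [20.09, 0.3679, 1, 7.389]
Sum = 28.84
p = [0.6964, 0.0128, 0.0347, 0.2562]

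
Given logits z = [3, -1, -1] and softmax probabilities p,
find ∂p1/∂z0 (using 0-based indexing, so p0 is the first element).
∂p1/∂z0 = -0.01704

p = softmax(z) = [0.9647, 0.01767, 0.01767]
p1 = 0.01767, p0 = 0.9647

∂p1/∂z0 = -p1 × p0 = -0.01767 × 0.9647 = -0.01704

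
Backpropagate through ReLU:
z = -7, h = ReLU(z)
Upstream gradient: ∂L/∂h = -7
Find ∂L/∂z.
∂L/∂z = 0

h = ReLU(-7) = 0
Since z < 0: ∂h/∂z = 0
∂L/∂z = ∂L/∂h · ∂h/∂z = -7 × 0 = 0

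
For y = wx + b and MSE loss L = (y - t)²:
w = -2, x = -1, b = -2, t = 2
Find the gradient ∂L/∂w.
∂L/∂w = 4

y = wx + b = (-2)(-1) + -2 = 0
∂L/∂y = 2(y - t) = 2(0 - 2) = -4
∂y/∂w = x = -1
∂L/∂w = ∂L/∂y · ∂y/∂w = -4 × -1 = 4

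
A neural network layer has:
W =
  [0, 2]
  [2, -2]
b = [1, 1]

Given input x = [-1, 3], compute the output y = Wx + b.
y = [7, -7]

Wx = [0×-1 + 2×3, 2×-1 + -2×3]
   = [6, -8]
y = Wx + b = [6 + 1, -8 + 1] = [7, -7]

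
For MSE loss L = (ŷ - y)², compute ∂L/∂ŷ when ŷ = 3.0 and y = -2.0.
∂L/∂ŷ = 10.0

∂L/∂ŷ = 2(ŷ - y) = 2(3.0 - -2.0) = 2(5.0) = 10.0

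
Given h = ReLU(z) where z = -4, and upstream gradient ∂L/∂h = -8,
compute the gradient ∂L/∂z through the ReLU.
∂L/∂z = 0

h = ReLU(-4) = 0
Since z < 0: ∂h/∂z = 0
∂L/∂z = ∂L/∂h · ∂h/∂z = -8 × 0 = 0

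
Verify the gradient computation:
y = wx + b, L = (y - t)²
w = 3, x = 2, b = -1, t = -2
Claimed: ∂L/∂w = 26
Incorrect

y = (3)(2) + -1 = 5
∂L/∂y = 2(y - t) = 2(5 - -2) = 14
∂y/∂w = x = 2
∂L/∂w = 14 × 2 = 28

Claimed value: 26
Incorrect: The correct gradient is 28.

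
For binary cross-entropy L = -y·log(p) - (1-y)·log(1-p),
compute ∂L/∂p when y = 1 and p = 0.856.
∂L/∂p = -1.168

∂L/∂p = -y/p + (1-y)/(1-p) = -1/0.856 + 0 = -1.168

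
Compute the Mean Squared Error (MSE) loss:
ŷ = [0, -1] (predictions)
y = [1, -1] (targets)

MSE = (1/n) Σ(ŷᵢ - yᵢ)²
MSE = 0.5

MSE = (1/2)((0-1)² + (-1--1)²) = (1/2)(1 + 0) = 0.5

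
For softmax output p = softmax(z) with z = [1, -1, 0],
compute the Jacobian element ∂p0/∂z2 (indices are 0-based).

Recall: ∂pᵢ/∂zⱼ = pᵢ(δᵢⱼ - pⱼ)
∂p0/∂z2 = -0.1628

p = softmax(z) = [0.6652, 0.09003, 0.2447]
p0 = 0.6652, p2 = 0.2447

∂p0/∂z2 = -p0 × p2 = -0.6652 × 0.2447 = -0.1628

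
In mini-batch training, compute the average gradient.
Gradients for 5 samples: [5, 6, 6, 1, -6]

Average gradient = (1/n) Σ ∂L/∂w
Average gradient = 2.4

Average = (1/5)(5 + 6 + 6 + 1 + -6) = 12/5 = 2.4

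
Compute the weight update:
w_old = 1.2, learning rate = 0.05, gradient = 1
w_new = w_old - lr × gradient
w_new = 1.15

w_new = w - η·∂L/∂w = 1.2 - 0.05×(1) = 1.2 - (0.05) = 1.15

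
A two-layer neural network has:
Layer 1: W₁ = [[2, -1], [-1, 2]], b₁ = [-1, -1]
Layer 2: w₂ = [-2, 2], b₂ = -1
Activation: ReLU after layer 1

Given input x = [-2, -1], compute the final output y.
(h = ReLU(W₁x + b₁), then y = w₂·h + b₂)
y = -1

Layer 1 pre-activation: z₁ = [-4, -1]
After ReLU: h = [0, 0]
Layer 2 output: y = -2×0 + 2×0 + -1 = -1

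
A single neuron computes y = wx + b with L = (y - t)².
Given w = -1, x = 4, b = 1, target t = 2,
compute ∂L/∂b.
∂L/∂b = -10

y = wx + b = (-1)(4) + 1 = -3
∂L/∂y = 2(y - t) = 2(-3 - 2) = -10
∂y/∂b = 1
∂L/∂b = ∂L/∂y · ∂y/∂b = -10 × 1 = -10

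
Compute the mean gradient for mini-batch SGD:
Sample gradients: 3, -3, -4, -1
Average gradient = -1.25

Average = (1/4)(3 + -3 + -4 + -1) = -5/4 = -1.25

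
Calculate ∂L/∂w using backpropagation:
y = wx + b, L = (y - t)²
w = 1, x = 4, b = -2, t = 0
∂L/∂w = 16

y = wx + b = (1)(4) + -2 = 2
∂L/∂y = 2(y - t) = 2(2 - 0) = 4
∂y/∂w = x = 4
∂L/∂w = ∂L/∂y · ∂y/∂w = 4 × 4 = 16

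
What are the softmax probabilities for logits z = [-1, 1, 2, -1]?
p = [0.0339, 0.2507, 0.6815, 0.0339]

exp(z) = [0.3679, 2.718, 7.389, 0.3679]
Sum = 10.84
p = [0.0339, 0.2507, 0.6815, 0.0339]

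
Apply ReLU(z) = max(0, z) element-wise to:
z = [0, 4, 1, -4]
h = [0, 4, 1, 0]

ReLU applied element-wise: max(0,0)=0, max(0,4)=4, max(0,1)=1, max(0,-4)=0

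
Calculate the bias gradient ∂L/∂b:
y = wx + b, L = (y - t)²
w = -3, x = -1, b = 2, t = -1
∂L/∂b = 12

y = wx + b = (-3)(-1) + 2 = 5
∂L/∂y = 2(y - t) = 2(5 - -1) = 12
∂y/∂b = 1
∂L/∂b = ∂L/∂y · ∂y/∂b = 12 × 1 = 12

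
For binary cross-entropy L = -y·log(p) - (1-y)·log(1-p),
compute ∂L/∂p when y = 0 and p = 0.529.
∂L/∂p = 2.123

∂L/∂p = -y/p + (1-y)/(1-p) = 0 + 1/0.471 = 2.123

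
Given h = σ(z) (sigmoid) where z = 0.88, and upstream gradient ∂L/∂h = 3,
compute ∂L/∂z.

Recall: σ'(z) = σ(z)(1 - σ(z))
∂L/∂z = 0.6217

σ(0.88) = 0.7068
σ'(0.88) = σ(0.88)(1 - σ(0.88)) = 0.7068 × 0.2932 = 0.2072
∂L/∂z = ∂L/∂h · σ'(z) = 3 × 0.2072 = 0.6217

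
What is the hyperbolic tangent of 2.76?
0.992

tanh(2.76) = (e^(2.76) - e^(-2.76))/(e^(2.76) + e^(-2.76)) = 0.992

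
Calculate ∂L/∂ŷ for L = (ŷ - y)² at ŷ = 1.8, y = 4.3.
∂L/∂ŷ = -5.0

∂L/∂ŷ = 2(ŷ - y) = 2(1.8 - 4.3) = 2(-2.5) = -5.0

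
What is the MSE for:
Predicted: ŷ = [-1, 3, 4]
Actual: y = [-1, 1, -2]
MSE = 13.33

MSE = (1/3)((-1--1)² + (3-1)² + (4--2)²) = (1/3)(0 + 4 + 36) = 13.33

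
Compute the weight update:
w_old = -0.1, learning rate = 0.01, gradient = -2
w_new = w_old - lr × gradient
w_new = -0.08

w_new = w - η·∂L/∂w = -0.1 - 0.01×(-2) = -0.1 - (-0.02) = -0.08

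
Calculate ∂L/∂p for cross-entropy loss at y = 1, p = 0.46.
∂L/∂p = -2.174

∂L/∂p = -y/p + (1-y)/(1-p) = -1/0.46 + 0 = -2.174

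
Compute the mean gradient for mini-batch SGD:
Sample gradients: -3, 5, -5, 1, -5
Average gradient = -1.4

Average = (1/5)(-3 + 5 + -5 + 1 + -5) = -7/5 = -1.4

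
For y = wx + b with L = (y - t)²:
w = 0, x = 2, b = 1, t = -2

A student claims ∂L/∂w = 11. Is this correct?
Incorrect

y = (0)(2) + 1 = 1
∂L/∂y = 2(y - t) = 2(1 - -2) = 6
∂y/∂w = x = 2
∂L/∂w = 6 × 2 = 12

Claimed value: 11
Incorrect: The correct gradient is 12.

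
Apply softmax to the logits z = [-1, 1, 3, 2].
p = [0.012, 0.0889, 0.6572, 0.2418]

exp(z) = [0.3679, 2.718, 20.09, 7.389]
Sum = 30.56
p = [0.012, 0.0889, 0.6572, 0.2418]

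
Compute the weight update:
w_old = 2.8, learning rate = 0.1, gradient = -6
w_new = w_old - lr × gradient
w_new = 3.4

w_new = w - η·∂L/∂w = 2.8 - 0.1×(-6) = 2.8 - (-0.6) = 3.4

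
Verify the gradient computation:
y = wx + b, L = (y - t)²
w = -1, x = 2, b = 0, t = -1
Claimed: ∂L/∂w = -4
Correct

y = (-1)(2) + 0 = -2
∂L/∂y = 2(y - t) = 2(-2 - -1) = -2
∂y/∂w = x = 2
∂L/∂w = -2 × 2 = -4

Claimed value: -4
Correct: The correct gradient is -4.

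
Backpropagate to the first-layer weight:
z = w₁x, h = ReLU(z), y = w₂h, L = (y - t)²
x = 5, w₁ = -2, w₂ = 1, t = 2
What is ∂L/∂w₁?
∂L/∂w₁ = 0

Forward pass:
z = w₁x = -2×5 = -10
h = ReLU(-10) = 0
y = w₂h = 1×0 = 0

Backward pass:
∂L/∂y = 2(y - t) = 2(0 - 2) = -4
∂y/∂h = w₂ = 1
∂h/∂z = 0 (ReLU derivative)
∂z/∂w₁ = x = 5

∂L/∂w₁ = -4 × 1 × 0 × 5 = 0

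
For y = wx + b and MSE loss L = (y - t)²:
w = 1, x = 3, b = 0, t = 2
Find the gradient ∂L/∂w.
∂L/∂w = 6

y = wx + b = (1)(3) + 0 = 3
∂L/∂y = 2(y - t) = 2(3 - 2) = 2
∂y/∂w = x = 3
∂L/∂w = ∂L/∂y · ∂y/∂w = 2 × 3 = 6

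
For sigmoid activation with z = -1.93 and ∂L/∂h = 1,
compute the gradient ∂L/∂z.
∂L/∂z = 0.1107

σ(-1.93) = 0.1268
σ'(-1.93) = σ(-1.93)(1 - σ(-1.93)) = 0.1268 × 0.8732 = 0.1107
∂L/∂z = ∂L/∂h · σ'(z) = 1 × 0.1107 = 0.1107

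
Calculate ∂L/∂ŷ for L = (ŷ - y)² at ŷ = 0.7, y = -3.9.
∂L/∂ŷ = 9.2

∂L/∂ŷ = 2(ŷ - y) = 2(0.7 - -3.9) = 2(4.6) = 9.2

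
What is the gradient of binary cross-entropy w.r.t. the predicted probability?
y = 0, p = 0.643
∂L/∂p = 2.801

∂L/∂p = -y/p + (1-y)/(1-p) = 0 + 1/0.357 = 2.801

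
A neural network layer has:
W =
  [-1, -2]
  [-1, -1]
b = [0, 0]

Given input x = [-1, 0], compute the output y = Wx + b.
y = [1, 1]

Wx = [-1×-1 + -2×0, -1×-1 + -1×0]
   = [1, 1]
y = Wx + b = [1 + 0, 1 + 0] = [1, 1]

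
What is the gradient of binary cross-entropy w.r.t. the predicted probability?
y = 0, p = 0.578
∂L/∂p = 2.37

∂L/∂p = -y/p + (1-y)/(1-p) = 0 + 1/0.422 = 2.37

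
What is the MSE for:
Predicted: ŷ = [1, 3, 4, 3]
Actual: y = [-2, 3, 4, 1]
MSE = 3.25

MSE = (1/4)((1--2)² + (3-3)² + (4-4)² + (3-1)²) = (1/4)(9 + 0 + 0 + 4) = 3.25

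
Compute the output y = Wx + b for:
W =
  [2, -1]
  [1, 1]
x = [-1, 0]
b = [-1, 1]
y = [-3, 0]

Wx = [2×-1 + -1×0, 1×-1 + 1×0]
   = [-2, -1]
y = Wx + b = [-2 + -1, -1 + 1] = [-3, 0]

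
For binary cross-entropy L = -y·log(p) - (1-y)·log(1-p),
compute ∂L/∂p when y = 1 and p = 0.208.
∂L/∂p = -4.808

∂L/∂p = -y/p + (1-y)/(1-p) = -1/0.208 + 0 = -4.808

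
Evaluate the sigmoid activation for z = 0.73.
0.6748

sigmoid(0.73) = 1/(1 + e^(-0.73)) = 1/(1 + 0.4819) = 0.6748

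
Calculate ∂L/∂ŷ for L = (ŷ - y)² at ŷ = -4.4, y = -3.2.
∂L/∂ŷ = -2.4

∂L/∂ŷ = 2(ŷ - y) = 2(-4.4 - -3.2) = 2(-1.2) = -2.4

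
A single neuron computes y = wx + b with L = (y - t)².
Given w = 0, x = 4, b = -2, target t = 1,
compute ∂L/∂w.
∂L/∂w = -24

y = wx + b = (0)(4) + -2 = -2
∂L/∂y = 2(y - t) = 2(-2 - 1) = -6
∂y/∂w = x = 4
∂L/∂w = ∂L/∂y · ∂y/∂w = -6 × 4 = -24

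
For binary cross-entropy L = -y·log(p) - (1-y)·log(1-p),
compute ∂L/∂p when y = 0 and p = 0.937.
∂L/∂p = 15.87

∂L/∂p = -y/p + (1-y)/(1-p) = 0 + 1/0.063 = 15.87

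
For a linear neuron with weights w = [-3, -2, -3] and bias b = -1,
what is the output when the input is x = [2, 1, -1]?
y = -6

y = (-3)(2) + (-2)(1) + (-3)(-1) + -1 = -6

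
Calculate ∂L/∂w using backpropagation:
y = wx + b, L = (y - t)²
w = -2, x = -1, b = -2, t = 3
∂L/∂w = 6

y = wx + b = (-2)(-1) + -2 = 0
∂L/∂y = 2(y - t) = 2(0 - 3) = -6
∂y/∂w = x = -1
∂L/∂w = ∂L/∂y · ∂y/∂w = -6 × -1 = 6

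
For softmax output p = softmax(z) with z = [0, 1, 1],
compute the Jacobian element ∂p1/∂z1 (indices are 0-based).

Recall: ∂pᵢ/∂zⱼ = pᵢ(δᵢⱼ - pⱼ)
∂p1/∂z1 = 0.244

p = softmax(z) = [0.1554, 0.4223, 0.4223]
p1 = 0.4223

∂p1/∂z1 = p1(1 - p1) = 0.4223 × (1 - 0.4223) = 0.244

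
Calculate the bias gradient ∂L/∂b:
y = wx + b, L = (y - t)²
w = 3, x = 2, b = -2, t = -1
∂L/∂b = 10

y = wx + b = (3)(2) + -2 = 4
∂L/∂y = 2(y - t) = 2(4 - -1) = 10
∂y/∂b = 1
∂L/∂b = ∂L/∂y · ∂y/∂b = 10 × 1 = 10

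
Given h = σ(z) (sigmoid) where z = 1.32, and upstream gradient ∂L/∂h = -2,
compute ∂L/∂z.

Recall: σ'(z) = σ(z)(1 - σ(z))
∂L/∂z = -0.3327

σ(1.32) = 0.7892
σ'(1.32) = σ(1.32)(1 - σ(1.32)) = 0.7892 × 0.2108 = 0.1664
∂L/∂z = ∂L/∂h · σ'(z) = -2 × 0.1664 = -0.3327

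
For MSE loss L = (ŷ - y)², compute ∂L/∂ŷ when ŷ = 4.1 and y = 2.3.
∂L/∂ŷ = 3.6

∂L/∂ŷ = 2(ŷ - y) = 2(4.1 - 2.3) = 2(1.8) = 3.6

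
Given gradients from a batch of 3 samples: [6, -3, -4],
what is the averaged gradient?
Average gradient = -0.3333

Average = (1/3)(6 + -3 + -4) = -1/3 = -0.3333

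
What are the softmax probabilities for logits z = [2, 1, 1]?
p = [0.5761, 0.2119, 0.2119]

exp(z) = [7.389, 2.718, 2.718]
Sum = 12.83
p = [0.5761, 0.2119, 0.2119]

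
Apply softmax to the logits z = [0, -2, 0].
p = [0.4683, 0.0634, 0.4683]

exp(z) = [1, 0.1353, 1]
Sum = 2.135
p = [0.4683, 0.0634, 0.4683]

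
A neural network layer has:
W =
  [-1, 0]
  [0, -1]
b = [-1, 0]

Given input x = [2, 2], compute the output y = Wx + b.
y = [-3, -2]

Wx = [-1×2 + 0×2, 0×2 + -1×2]
   = [-2, -2]
y = Wx + b = [-2 + -1, -2 + 0] = [-3, -2]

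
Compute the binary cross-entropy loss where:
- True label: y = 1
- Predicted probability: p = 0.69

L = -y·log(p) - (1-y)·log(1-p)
L = 0.3711

L = -1·log(0.69) - 0·log(0.31) = -log(0.69) = 0.3711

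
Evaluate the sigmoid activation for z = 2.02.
0.8829

sigmoid(2.02) = 1/(1 + e^(-2.02)) = 1/(1 + 0.1327) = 0.8829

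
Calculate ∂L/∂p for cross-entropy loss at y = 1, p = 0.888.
∂L/∂p = -1.126

∂L/∂p = -y/p + (1-y)/(1-p) = -1/0.888 + 0 = -1.126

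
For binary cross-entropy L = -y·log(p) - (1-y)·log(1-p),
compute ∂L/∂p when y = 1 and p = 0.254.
∂L/∂p = -3.937

∂L/∂p = -y/p + (1-y)/(1-p) = -1/0.254 + 0 = -3.937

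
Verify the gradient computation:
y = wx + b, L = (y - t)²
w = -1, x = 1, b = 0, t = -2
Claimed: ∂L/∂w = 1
Incorrect

y = (-1)(1) + 0 = -1
∂L/∂y = 2(y - t) = 2(-1 - -2) = 2
∂y/∂w = x = 1
∂L/∂w = 2 × 1 = 2

Claimed value: 1
Incorrect: The correct gradient is 2.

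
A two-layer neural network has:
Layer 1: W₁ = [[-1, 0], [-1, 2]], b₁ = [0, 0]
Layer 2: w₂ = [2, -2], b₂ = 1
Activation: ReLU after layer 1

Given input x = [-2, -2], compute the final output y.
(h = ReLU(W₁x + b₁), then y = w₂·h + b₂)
y = 5

Layer 1 pre-activation: z₁ = [2, -2]
After ReLU: h = [2, 0]
Layer 2 output: y = 2×2 + -2×0 + 1 = 5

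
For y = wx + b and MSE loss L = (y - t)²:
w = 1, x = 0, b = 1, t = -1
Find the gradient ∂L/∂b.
∂L/∂b = 4

y = wx + b = (1)(0) + 1 = 1
∂L/∂y = 2(y - t) = 2(1 - -1) = 4
∂y/∂b = 1
∂L/∂b = ∂L/∂y · ∂y/∂b = 4 × 1 = 4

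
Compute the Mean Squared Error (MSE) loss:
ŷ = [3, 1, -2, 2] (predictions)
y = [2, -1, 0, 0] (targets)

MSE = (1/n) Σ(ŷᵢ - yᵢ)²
MSE = 3.25

MSE = (1/4)((3-2)² + (1--1)² + (-2-0)² + (2-0)²) = (1/4)(1 + 4 + 4 + 4) = 3.25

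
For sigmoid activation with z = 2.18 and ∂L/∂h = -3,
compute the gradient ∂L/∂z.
∂L/∂z = -0.2737

σ(2.18) = 0.8984
σ'(2.18) = σ(2.18)(1 - σ(2.18)) = 0.8984 × 0.1016 = 0.09125
∂L/∂z = ∂L/∂h · σ'(z) = -3 × 0.09125 = -0.2737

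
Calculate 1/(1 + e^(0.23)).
0.4428

sigmoid(-0.23) = 1/(1 + e^(0.23)) = 1/(1 + 1.259) = 0.4428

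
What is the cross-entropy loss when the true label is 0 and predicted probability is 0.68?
L = 1.139

L = -0·log(0.68) - 1·log(0.32) = -log(0.32) = 1.139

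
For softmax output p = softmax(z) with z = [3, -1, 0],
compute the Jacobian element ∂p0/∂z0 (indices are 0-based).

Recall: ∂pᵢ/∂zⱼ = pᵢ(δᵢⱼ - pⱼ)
∂p0/∂z0 = 0.0597

p = softmax(z) = [0.9362, 0.01715, 0.04661]
p0 = 0.9362

∂p0/∂z0 = p0(1 - p0) = 0.9362 × (1 - 0.9362) = 0.0597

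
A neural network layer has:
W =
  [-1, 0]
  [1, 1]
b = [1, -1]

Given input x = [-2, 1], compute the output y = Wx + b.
y = [3, -2]

Wx = [-1×-2 + 0×1, 1×-2 + 1×1]
   = [2, -1]
y = Wx + b = [2 + 1, -1 + -1] = [3, -2]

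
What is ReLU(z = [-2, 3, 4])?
h = [0, 3, 4]

ReLU applied element-wise: max(0,-2)=0, max(0,3)=3, max(0,4)=4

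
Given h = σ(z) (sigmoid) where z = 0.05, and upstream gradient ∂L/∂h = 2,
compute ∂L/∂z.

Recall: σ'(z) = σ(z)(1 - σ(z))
∂L/∂z = 0.4997

σ(0.05) = 0.5125
σ'(0.05) = σ(0.05)(1 - σ(0.05)) = 0.5125 × 0.4875 = 0.2498
∂L/∂z = ∂L/∂h · σ'(z) = 2 × 0.2498 = 0.4997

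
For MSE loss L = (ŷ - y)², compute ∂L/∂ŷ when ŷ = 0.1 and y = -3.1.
∂L/∂ŷ = 6.4

∂L/∂ŷ = 2(ŷ - y) = 2(0.1 - -3.1) = 2(3.2) = 6.4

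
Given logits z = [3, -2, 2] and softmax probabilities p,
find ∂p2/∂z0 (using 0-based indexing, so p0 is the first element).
∂p2/∂z0 = -0.1947

p = softmax(z) = [0.7275, 0.004902, 0.2676]
p2 = 0.2676, p0 = 0.7275

∂p2/∂z0 = -p2 × p0 = -0.2676 × 0.7275 = -0.1947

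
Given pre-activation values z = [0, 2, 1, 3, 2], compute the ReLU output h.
h = [0, 2, 1, 3, 2]

ReLU applied element-wise: max(0,0)=0, max(0,2)=2, max(0,1)=1, max(0,3)=3, max(0,2)=2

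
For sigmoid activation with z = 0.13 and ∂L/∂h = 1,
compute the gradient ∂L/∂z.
∂L/∂z = 0.2489

σ(0.13) = 0.5325
σ'(0.13) = σ(0.13)(1 - σ(0.13)) = 0.5325 × 0.4675 = 0.2489
∂L/∂z = ∂L/∂h · σ'(z) = 1 × 0.2489 = 0.2489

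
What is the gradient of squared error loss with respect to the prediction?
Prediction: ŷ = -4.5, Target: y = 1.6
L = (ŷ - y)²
∂L/∂ŷ = -12.2

∂L/∂ŷ = 2(ŷ - y) = 2(-4.5 - 1.6) = 2(-6.1) = -12.2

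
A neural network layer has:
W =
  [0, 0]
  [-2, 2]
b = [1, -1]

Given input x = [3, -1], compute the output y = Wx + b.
y = [1, -9]

Wx = [0×3 + 0×-1, -2×3 + 2×-1]
   = [0, -8]
y = Wx + b = [0 + 1, -8 + -1] = [1, -9]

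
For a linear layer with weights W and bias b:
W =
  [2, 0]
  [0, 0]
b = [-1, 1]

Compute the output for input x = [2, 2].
y = [3, 1]

Wx = [2×2 + 0×2, 0×2 + 0×2]
   = [4, 0]
y = Wx + b = [4 + -1, 0 + 1] = [3, 1]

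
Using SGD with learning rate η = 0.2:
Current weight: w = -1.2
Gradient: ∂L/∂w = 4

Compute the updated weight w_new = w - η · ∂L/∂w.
w_new = -2

w_new = w - η·∂L/∂w = -1.2 - 0.2×(4) = -1.2 - (0.8) = -2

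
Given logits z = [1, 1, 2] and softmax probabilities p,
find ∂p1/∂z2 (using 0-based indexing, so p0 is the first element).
∂p1/∂z2 = -0.1221

p = softmax(z) = [0.2119, 0.2119, 0.5761]
p1 = 0.2119, p2 = 0.5761

∂p1/∂z2 = -p1 × p2 = -0.2119 × 0.5761 = -0.1221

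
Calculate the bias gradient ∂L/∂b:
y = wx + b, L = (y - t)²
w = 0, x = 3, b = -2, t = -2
∂L/∂b = 0

y = wx + b = (0)(3) + -2 = -2
∂L/∂y = 2(y - t) = 2(-2 - -2) = 0
∂y/∂b = 1
∂L/∂b = ∂L/∂y · ∂y/∂b = 0 × 1 = 0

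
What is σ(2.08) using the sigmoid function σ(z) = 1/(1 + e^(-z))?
0.8889

sigmoid(2.08) = 1/(1 + e^(-2.08)) = 1/(1 + 0.1249) = 0.8889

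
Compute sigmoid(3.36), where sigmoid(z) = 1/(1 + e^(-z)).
0.9664

sigmoid(3.36) = 1/(1 + e^(-3.36)) = 1/(1 + 0.03474) = 0.9664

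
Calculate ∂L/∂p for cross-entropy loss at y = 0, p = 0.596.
∂L/∂p = 2.475

∂L/∂p = -y/p + (1-y)/(1-p) = 0 + 1/0.404 = 2.475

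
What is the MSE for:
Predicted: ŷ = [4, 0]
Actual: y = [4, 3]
MSE = 4.5

MSE = (1/2)((4-4)² + (0-3)²) = (1/2)(0 + 9) = 4.5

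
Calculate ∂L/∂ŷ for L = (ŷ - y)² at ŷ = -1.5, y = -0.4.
∂L/∂ŷ = -2.2

∂L/∂ŷ = 2(ŷ - y) = 2(-1.5 - -0.4) = 2(-1.1) = -2.2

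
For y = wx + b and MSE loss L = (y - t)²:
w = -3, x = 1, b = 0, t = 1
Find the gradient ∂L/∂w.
∂L/∂w = -8

y = wx + b = (-3)(1) + 0 = -3
∂L/∂y = 2(y - t) = 2(-3 - 1) = -8
∂y/∂w = x = 1
∂L/∂w = ∂L/∂y · ∂y/∂w = -8 × 1 = -8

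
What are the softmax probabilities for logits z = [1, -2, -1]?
p = [0.8438, 0.042, 0.1142]

exp(z) = [2.718, 0.1353, 0.3679]
Sum = 3.221
p = [0.8438, 0.042, 0.1142]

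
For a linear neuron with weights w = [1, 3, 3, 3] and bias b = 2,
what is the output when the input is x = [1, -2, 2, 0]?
y = 3

y = (1)(1) + (3)(-2) + (3)(2) + (3)(0) + 2 = 3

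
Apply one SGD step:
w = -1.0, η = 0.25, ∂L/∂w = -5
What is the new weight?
w_new = 0.25

w_new = w - η·∂L/∂w = -1.0 - 0.25×(-5) = -1.0 - (-1.25) = 0.25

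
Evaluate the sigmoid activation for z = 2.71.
0.9376

sigmoid(2.71) = 1/(1 + e^(-2.71)) = 1/(1 + 0.06654) = 0.9376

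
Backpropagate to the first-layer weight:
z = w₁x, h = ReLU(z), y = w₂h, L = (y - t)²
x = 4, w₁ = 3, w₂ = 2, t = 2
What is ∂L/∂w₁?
∂L/∂w₁ = 352

Forward pass:
z = w₁x = 3×4 = 12
h = ReLU(12) = 12
y = w₂h = 2×12 = 24

Backward pass:
∂L/∂y = 2(y - t) = 2(24 - 2) = 44
∂y/∂h = w₂ = 2
∂h/∂z = 1 (ReLU derivative)
∂z/∂w₁ = x = 4

∂L/∂w₁ = 44 × 2 × 1 × 4 = 352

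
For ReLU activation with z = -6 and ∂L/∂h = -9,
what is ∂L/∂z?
∂L/∂z = 0

h = ReLU(-6) = 0
Since z < 0: ∂h/∂z = 0
∂L/∂z = ∂L/∂h · ∂h/∂z = -9 × 0 = 0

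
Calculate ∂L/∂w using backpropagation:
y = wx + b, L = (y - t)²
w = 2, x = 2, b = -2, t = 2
∂L/∂w = 0

y = wx + b = (2)(2) + -2 = 2
∂L/∂y = 2(y - t) = 2(2 - 2) = 0
∂y/∂w = x = 2
∂L/∂w = ∂L/∂y · ∂y/∂w = 0 × 2 = 0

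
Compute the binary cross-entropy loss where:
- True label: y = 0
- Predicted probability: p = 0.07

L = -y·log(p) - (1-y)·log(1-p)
L = 0.07257

L = -0·log(0.07) - 1·log(0.93) = -log(0.93) = 0.07257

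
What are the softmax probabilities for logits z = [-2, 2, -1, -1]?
p = [0.0164, 0.8945, 0.0445, 0.0445]

exp(z) = [0.1353, 7.389, 0.3679, 0.3679]
Sum = 8.26
p = [0.0164, 0.8945, 0.0445, 0.0445]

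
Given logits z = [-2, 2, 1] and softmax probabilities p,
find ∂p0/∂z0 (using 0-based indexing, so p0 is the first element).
∂p0/∂z0 = 0.01304

p = softmax(z) = [0.01321, 0.7214, 0.2654]
p0 = 0.01321

∂p0/∂z0 = p0(1 - p0) = 0.01321 × (1 - 0.01321) = 0.01304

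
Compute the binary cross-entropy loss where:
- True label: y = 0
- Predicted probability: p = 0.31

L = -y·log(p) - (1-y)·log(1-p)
L = 0.3711

L = -0·log(0.31) - 1·log(0.69) = -log(0.69) = 0.3711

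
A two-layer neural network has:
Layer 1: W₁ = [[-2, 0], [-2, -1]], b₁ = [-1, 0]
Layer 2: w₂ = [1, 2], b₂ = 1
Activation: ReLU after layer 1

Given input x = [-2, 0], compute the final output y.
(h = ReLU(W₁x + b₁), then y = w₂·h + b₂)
y = 12

Layer 1 pre-activation: z₁ = [3, 4]
After ReLU: h = [3, 4]
Layer 2 output: y = 1×3 + 2×4 + 1 = 12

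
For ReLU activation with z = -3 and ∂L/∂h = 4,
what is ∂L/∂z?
∂L/∂z = 0

h = ReLU(-3) = 0
Since z < 0: ∂h/∂z = 0
∂L/∂z = ∂L/∂h · ∂h/∂z = 4 × 0 = 0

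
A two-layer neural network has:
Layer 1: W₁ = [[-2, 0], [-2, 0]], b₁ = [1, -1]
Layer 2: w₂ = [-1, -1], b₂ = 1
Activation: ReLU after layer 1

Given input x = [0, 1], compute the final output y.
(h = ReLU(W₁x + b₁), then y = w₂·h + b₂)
y = 0

Layer 1 pre-activation: z₁ = [1, -1]
After ReLU: h = [1, 0]
Layer 2 output: y = -1×1 + -1×0 + 1 = 0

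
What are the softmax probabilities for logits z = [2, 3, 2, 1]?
p = [0.1966, 0.5344, 0.1966, 0.0723]

exp(z) = [7.389, 20.09, 7.389, 2.718]
Sum = 37.58
p = [0.1966, 0.5344, 0.1966, 0.0723]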